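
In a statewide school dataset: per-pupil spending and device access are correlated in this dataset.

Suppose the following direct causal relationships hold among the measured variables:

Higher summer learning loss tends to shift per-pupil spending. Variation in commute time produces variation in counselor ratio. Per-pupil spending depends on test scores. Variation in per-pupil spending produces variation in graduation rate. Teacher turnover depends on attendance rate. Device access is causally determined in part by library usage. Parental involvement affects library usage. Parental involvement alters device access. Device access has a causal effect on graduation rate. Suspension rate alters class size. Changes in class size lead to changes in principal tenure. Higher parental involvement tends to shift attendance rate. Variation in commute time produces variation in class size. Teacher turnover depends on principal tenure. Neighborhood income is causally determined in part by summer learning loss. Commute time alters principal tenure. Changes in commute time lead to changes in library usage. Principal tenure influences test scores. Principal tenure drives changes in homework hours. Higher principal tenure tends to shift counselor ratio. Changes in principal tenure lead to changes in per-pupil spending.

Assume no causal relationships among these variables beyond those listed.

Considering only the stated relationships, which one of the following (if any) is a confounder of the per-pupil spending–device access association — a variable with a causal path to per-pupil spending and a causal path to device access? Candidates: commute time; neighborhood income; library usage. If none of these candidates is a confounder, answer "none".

commute time

Commute time causes per-pupil spending (commute time → principal tenure → per-pupil spending) and also causes device access (commute time → library usage → device access); it is a common cause of both.
Each of the other candidates lacks a causal path to at least one of per-pupil spending and device access, so they do not confound the relationship.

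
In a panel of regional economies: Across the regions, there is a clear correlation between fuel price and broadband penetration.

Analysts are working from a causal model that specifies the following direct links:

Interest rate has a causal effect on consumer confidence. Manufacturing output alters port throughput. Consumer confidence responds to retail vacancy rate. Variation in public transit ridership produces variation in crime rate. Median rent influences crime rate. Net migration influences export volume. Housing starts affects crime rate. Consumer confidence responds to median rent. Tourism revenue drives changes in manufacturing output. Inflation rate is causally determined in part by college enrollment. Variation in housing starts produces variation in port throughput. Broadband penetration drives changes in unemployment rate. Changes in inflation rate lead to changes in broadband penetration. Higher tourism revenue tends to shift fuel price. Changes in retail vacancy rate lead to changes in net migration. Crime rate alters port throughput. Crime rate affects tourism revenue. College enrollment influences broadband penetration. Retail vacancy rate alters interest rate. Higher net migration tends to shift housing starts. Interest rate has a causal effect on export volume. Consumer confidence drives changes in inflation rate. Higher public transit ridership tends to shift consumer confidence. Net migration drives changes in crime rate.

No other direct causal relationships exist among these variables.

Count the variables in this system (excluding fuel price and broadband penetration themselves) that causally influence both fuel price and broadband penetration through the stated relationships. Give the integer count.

The common causes are: median rent (to fuel price via median rent → crime rate → tourism revenue → fuel price; to broadband penetration via median rent → consumer confidence → inflation rate → broadband penetration); public transit ridership (to fuel price via public transit ridership → crime rate → tourism revenue → fuel price; to broadband penetration via public transit ridership → consumer confidence → inflation rate → broadband penetration); retail vacancy rate (to fuel price via retail vacancy rate → net migration → crime rate → tourism revenue → fuel price; to broadband penetration via retail vacancy rate → consumer confidence → inflation rate → broadband penetration).
Every other variable lacks a causal path to at least one of fuel price and broadband penetration.

3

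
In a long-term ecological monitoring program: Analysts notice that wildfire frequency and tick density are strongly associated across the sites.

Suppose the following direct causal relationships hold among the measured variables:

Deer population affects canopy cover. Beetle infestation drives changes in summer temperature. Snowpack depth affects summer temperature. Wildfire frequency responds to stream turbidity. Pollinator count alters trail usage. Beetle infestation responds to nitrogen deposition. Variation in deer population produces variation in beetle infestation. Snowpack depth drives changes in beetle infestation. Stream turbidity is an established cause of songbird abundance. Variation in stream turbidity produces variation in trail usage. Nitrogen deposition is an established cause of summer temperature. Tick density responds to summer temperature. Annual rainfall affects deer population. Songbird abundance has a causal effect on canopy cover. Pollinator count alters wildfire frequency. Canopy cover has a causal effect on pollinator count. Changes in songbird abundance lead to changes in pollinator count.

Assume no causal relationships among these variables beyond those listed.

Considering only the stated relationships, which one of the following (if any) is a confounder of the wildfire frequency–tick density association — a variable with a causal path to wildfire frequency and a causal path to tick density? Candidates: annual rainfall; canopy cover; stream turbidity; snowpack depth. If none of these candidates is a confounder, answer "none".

annual rainfall

Annual rainfall causes wildfire frequency (annual rainfall → deer population → canopy cover → pollinator count → wildfire frequency) and also causes tick density (annual rainfall → deer population → beetle infestation → summer temperature → tick density); it is a common cause of both.
Each of the other candidates lacks a causal path to at least one of wildfire frequency and tick density, so they do not confound the relationship.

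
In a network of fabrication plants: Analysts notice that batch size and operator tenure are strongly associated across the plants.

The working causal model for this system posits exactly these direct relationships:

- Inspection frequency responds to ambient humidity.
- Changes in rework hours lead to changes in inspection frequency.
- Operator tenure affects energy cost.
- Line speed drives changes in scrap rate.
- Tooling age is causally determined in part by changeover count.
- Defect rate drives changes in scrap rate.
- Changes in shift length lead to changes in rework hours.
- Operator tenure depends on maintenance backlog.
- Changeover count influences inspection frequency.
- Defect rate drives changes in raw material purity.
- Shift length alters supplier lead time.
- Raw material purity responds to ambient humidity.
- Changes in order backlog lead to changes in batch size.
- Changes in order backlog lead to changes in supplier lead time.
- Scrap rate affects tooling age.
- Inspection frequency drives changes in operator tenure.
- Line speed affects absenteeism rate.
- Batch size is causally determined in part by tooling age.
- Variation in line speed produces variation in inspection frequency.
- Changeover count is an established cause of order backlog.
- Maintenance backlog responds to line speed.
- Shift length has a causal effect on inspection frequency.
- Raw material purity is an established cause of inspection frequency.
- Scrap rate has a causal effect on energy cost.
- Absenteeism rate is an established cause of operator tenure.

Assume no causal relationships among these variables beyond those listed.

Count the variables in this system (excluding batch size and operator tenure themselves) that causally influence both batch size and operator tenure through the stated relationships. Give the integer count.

3

The common causes are: changeover count (to batch size via changeover count → tooling age → batch size; to operator tenure via changeover count → inspection frequency → operator tenure); defect rate (to batch size via defect rate → scrap rate → tooling age → batch size; to operator tenure via defect rate → raw material purity → inspection frequency → operator tenure); line speed (to batch size via line speed → scrap rate → tooling age → batch size; to operator tenure via line speed → absenteeism rate → operator tenure).
Every other variable lacks a causal path to at least one of batch size and operator tenure.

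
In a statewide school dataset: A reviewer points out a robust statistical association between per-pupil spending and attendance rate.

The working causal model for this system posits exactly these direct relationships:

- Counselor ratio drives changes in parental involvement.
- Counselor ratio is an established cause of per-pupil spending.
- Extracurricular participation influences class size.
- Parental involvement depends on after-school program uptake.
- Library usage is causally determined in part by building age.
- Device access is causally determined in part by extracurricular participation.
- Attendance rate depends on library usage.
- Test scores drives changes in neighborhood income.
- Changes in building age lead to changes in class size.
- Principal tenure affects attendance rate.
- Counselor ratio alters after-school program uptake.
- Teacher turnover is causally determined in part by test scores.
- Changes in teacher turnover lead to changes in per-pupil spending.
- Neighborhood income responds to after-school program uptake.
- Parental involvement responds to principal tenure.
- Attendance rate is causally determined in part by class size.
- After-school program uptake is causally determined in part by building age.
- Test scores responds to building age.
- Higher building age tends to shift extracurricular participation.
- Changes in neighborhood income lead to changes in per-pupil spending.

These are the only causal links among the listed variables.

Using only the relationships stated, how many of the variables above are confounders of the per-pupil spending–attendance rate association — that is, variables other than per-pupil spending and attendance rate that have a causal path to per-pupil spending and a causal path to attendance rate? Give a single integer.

The common causes are: building age (to per-pupil spending via building age → after-school program uptake → neighborhood income → per-pupil spending; to attendance rate via building age → library usage → attendance rate).
Every other variable lacks a causal path to at least one of per-pupil spending and attendance rate.

1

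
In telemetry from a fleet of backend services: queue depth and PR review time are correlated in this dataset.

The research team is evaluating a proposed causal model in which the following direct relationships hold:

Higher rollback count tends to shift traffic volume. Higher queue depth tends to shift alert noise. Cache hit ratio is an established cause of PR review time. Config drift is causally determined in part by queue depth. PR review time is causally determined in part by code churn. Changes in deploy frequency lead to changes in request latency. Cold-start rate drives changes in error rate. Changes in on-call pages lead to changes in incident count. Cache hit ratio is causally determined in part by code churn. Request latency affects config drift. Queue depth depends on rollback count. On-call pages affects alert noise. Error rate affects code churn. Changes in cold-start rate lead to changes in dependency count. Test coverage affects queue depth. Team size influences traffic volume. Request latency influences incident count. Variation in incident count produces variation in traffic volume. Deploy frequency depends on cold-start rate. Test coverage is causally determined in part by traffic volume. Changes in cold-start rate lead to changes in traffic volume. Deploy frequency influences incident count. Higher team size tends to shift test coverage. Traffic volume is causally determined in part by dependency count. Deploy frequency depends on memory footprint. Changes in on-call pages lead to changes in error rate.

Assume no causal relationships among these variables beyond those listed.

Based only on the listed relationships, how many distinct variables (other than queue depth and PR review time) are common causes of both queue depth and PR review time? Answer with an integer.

2

The common causes are: cold-start rate (to queue depth via cold-start rate → traffic volume → test coverage → queue depth; to PR review time via cold-start rate → error rate → code churn → PR review time); on-call pages (to queue depth via on-call pages → incident count → traffic volume → test coverage → queue depth; to PR review time via on-call pages → error rate → code churn → PR review time).
Every other variable lacks a causal path to at least one of queue depth and PR review time.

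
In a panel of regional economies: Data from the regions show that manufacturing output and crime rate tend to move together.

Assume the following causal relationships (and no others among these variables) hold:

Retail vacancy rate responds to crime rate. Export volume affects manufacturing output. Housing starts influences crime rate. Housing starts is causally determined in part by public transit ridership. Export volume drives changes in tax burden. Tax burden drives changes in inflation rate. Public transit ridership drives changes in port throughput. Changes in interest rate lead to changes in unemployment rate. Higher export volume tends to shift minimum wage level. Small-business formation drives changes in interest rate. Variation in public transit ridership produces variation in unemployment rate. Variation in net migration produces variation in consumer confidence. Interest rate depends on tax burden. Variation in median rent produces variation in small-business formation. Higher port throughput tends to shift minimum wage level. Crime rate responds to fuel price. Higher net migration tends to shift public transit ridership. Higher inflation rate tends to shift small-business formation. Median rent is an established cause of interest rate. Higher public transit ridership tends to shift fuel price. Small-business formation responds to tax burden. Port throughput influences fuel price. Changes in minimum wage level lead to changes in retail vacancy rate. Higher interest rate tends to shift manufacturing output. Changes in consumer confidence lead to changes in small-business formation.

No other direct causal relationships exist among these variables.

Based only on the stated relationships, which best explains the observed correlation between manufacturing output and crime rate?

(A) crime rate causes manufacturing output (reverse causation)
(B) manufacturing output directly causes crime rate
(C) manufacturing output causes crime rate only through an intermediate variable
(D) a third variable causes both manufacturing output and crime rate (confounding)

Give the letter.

D

Net migration causes manufacturing output (net migration → consumer confidence → small-business formation → interest rate → manufacturing output) and crime rate (net migration → public transit ridership → housing starts → crime rate) — a common cause creating the correlation.
There is no stated path from manufacturing output to crime rate or from crime rate to manufacturing output, so neither direct nor reverse causation applies.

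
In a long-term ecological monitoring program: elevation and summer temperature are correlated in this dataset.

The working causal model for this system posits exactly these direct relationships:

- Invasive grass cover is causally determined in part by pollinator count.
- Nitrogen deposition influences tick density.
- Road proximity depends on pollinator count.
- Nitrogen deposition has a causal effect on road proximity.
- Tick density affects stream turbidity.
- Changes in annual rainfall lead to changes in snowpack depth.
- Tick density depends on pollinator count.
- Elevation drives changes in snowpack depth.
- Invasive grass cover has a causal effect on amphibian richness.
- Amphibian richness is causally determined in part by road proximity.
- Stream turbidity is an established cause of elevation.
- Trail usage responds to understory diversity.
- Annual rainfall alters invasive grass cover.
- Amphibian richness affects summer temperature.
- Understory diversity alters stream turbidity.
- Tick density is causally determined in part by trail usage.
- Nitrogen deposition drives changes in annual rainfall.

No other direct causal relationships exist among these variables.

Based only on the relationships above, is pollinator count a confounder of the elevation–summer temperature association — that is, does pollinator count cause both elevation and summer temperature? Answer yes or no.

yes

Pollinator count has a causal path to elevation (pollinator count → tick density → stream turbidity → elevation) and to summer temperature (pollinator count → invasive grass cover → amphibian richness → summer temperature), so it is a common cause of both — a confounder.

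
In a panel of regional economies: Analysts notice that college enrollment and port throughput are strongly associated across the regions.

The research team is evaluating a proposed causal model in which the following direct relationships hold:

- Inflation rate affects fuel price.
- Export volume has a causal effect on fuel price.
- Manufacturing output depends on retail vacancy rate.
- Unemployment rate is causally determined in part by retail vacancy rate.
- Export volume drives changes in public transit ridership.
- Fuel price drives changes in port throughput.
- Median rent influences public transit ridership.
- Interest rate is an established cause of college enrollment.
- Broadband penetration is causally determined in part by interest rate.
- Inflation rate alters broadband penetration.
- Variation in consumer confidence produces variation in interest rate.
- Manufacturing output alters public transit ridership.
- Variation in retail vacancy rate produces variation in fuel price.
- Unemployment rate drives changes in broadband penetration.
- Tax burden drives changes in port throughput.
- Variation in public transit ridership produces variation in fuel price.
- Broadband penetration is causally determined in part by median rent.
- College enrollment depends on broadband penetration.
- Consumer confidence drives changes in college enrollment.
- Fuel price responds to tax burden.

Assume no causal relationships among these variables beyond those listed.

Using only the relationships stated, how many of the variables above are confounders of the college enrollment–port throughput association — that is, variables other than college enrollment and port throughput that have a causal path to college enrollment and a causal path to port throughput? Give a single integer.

The common causes are: inflation rate (to college enrollment via inflation rate → broadband penetration → college enrollment; to port throughput via inflation rate → fuel price → port throughput); median rent (to college enrollment via median rent → broadband penetration → college enrollment; to port throughput via median rent → public transit ridership → fuel price → port throughput); retail vacancy rate (to college enrollment via retail vacancy rate → unemployment rate → broadband penetration → college enrollment; to port throughput via retail vacancy rate → fuel price → port throughput).
Every other variable lacks a causal path to at least one of college enrollment and port throughput.

3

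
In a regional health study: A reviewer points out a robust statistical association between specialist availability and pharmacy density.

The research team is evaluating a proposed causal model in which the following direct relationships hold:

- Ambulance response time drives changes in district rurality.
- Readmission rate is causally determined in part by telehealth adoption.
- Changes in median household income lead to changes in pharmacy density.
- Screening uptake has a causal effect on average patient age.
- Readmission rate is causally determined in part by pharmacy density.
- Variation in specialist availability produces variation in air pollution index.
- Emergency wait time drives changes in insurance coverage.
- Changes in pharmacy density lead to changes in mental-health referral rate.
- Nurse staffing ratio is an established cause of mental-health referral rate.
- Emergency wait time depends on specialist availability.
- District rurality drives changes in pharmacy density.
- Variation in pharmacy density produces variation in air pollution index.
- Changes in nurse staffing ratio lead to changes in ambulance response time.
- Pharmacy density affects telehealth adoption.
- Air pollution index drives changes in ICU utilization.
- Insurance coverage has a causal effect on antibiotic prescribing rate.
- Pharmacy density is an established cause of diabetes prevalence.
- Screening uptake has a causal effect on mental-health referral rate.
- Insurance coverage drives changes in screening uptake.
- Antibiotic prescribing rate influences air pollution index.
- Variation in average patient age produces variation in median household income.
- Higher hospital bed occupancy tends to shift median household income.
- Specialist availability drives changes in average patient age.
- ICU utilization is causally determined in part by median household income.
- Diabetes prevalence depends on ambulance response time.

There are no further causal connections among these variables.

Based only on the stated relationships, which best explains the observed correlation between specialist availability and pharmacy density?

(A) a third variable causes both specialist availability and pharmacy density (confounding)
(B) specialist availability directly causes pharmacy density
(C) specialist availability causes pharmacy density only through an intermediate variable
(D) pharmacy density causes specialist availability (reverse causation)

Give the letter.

Specialist availability reaches pharmacy density through specialist availability → average patient age → median household income → pharmacy density — an indirect causal chain with no direct specialist availability → pharmacy density link. No variable causes both specialist availability and pharmacy density, so confounding is ruled out; the effect is mediated.

C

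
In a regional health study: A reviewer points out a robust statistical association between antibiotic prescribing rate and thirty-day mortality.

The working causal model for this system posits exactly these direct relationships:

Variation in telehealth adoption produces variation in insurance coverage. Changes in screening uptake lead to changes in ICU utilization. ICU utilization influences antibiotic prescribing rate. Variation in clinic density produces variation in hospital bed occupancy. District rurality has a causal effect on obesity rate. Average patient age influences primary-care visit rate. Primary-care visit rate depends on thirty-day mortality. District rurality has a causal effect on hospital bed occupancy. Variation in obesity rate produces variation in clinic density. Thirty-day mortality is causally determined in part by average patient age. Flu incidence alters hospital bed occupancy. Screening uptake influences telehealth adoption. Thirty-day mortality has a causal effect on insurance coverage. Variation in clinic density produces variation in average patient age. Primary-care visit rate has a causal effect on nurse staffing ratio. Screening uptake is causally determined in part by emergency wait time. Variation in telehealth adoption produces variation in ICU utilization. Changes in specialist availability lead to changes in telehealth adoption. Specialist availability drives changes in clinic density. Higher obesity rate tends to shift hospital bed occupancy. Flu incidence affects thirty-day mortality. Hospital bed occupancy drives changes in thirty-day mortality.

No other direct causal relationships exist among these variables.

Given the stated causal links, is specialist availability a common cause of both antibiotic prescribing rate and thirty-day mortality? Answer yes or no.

yes

Specialist availability has a causal path to antibiotic prescribing rate (specialist availability → telehealth adoption → ICU utilization → antibiotic prescribing rate) and to thirty-day mortality (specialist availability → clinic density → average patient age → thirty-day mortality), so it is a common cause of both — a confounder.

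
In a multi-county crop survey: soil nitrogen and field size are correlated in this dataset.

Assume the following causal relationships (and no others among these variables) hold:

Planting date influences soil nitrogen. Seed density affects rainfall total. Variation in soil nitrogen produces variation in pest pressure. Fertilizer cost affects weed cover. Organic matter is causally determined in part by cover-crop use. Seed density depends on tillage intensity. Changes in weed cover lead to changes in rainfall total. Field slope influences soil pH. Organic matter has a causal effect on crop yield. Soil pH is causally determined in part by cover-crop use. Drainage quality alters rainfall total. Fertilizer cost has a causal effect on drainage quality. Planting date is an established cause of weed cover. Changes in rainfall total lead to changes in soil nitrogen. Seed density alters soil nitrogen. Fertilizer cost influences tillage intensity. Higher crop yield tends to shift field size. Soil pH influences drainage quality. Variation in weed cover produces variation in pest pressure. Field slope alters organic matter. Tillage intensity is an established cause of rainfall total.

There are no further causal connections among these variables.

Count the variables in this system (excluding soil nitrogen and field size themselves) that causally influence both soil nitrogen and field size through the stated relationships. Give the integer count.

The common causes are: cover-crop use (to soil nitrogen via cover-crop use → soil pH → drainage quality → rainfall total → soil nitrogen; to field size via cover-crop use → organic matter → crop yield → field size); field slope (to soil nitrogen via field slope → soil pH → drainage quality → rainfall total → soil nitrogen; to field size via field slope → organic matter → crop yield → field size).
Every other variable lacks a causal path to at least one of soil nitrogen and field size.

2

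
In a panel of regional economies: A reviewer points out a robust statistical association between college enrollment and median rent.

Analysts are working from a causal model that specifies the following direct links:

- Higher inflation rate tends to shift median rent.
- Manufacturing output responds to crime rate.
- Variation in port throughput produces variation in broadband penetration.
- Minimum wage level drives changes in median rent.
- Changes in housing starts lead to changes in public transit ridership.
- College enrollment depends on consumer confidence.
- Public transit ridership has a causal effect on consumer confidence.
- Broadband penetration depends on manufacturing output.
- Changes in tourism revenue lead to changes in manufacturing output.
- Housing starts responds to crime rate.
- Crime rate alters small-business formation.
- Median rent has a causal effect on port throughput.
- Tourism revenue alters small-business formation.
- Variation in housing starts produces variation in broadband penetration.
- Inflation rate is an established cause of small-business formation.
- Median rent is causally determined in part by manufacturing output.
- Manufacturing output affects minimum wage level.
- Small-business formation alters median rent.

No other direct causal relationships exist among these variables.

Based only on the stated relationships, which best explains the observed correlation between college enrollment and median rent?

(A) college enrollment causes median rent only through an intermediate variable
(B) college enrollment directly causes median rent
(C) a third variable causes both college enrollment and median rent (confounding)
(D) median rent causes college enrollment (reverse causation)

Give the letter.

C

Crime rate causes college enrollment (crime rate → housing starts → public transit ridership → consumer confidence → college enrollment) and median rent (crime rate → manufacturing output → median rent) — a common cause creating the correlation.
There is no stated path from college enrollment to median rent or from median rent to college enrollment, so neither direct nor reverse causation applies.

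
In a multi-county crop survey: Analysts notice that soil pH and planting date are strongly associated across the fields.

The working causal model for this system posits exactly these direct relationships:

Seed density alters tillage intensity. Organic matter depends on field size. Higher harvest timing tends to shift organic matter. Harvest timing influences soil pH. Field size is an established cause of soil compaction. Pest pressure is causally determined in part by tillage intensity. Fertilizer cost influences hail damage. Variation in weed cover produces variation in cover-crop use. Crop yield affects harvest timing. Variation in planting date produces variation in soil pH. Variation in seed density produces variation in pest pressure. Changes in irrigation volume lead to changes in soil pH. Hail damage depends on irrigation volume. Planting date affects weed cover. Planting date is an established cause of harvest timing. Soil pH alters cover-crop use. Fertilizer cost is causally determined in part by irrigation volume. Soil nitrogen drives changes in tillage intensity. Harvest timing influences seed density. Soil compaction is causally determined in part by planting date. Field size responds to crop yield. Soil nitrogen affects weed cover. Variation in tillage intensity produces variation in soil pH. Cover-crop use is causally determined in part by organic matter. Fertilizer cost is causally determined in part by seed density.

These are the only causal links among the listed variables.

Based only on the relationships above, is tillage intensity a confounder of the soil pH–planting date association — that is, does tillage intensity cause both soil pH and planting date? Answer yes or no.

no

Tillage intensity has no stated causal path to planting date. A confounder must cause both variables, so tillage intensity does not qualify.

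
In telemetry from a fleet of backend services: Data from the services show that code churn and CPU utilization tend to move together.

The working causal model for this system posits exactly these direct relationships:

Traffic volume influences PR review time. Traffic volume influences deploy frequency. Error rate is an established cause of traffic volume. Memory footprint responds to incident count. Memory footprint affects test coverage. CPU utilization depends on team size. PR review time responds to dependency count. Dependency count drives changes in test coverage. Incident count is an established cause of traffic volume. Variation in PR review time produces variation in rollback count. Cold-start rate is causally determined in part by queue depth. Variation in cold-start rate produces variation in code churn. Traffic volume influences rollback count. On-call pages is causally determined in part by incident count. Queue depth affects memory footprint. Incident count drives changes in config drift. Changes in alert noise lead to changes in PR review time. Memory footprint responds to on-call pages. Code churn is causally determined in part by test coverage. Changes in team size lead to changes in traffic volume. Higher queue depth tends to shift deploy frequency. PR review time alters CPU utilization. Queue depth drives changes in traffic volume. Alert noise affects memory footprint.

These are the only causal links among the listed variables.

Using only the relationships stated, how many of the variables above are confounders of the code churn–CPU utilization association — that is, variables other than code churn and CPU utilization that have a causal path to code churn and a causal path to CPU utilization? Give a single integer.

The common causes are: alert noise (to code churn via alert noise → memory footprint → test coverage → code churn; to CPU utilization via alert noise → PR review time → CPU utilization); dependency count (to code churn via dependency count → test coverage → code churn; to CPU utilization via dependency count → PR review time → CPU utilization); incident count (to code churn via incident count → memory footprint → test coverage → code churn; to CPU utilization via incident count → traffic volume → PR review time → CPU utilization); queue depth (to code churn via queue depth → cold-start rate → code churn; to CPU utilization via queue depth → traffic volume → PR review time → CPU utilization).
Every other variable lacks a causal path to at least one of code churn and CPU utilization.

4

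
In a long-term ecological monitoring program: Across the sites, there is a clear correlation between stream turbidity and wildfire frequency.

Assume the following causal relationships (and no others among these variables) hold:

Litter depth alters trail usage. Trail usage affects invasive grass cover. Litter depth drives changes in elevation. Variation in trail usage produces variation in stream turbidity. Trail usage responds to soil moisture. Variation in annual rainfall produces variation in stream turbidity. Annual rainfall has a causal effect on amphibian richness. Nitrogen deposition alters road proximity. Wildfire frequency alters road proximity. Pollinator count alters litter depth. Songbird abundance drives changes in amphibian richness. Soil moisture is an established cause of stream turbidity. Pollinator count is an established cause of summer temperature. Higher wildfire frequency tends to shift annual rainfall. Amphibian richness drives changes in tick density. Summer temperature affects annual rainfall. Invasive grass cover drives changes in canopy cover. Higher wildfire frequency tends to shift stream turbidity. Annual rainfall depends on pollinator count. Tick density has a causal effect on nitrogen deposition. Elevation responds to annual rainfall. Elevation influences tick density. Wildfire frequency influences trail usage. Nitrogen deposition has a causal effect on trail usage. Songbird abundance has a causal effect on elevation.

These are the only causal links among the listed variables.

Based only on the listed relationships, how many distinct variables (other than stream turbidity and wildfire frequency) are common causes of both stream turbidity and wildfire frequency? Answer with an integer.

No listed variable has a causal path to both stream turbidity and wildfire frequency, so there are no common causes.

0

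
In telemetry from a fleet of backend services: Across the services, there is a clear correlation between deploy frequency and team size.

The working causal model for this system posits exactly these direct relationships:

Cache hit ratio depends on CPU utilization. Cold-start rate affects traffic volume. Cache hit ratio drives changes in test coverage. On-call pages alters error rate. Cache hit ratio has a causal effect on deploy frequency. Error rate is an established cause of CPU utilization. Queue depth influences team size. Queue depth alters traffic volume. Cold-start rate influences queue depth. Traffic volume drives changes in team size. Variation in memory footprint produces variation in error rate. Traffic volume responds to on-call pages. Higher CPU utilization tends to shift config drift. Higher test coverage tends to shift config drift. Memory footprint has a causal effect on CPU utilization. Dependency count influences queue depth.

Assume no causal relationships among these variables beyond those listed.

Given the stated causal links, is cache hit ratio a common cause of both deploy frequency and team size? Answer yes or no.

Cache hit ratio has no stated causal path to team size. A confounder must cause both variables, so cache hit ratio does not qualify.

no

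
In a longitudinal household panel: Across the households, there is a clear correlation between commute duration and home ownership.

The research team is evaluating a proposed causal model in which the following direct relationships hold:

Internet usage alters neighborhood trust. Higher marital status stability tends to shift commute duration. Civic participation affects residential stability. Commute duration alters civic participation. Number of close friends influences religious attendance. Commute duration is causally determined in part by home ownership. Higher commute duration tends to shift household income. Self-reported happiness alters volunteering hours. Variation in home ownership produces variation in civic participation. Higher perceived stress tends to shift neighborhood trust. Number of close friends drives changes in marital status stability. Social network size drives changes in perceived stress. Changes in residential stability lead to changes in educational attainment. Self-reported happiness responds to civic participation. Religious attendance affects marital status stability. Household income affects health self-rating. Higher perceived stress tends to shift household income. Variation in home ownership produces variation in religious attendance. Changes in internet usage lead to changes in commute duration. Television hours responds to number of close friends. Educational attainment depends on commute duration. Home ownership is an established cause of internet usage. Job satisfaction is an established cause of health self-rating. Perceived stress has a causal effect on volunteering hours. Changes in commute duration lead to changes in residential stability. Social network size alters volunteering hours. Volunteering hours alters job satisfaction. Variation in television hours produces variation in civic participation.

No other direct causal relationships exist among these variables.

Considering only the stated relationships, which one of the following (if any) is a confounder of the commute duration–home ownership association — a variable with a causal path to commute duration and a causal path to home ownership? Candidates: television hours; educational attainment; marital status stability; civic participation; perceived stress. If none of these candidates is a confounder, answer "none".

none

None of the listed candidates has causal paths to both commute duration and home ownership in the stated relationships, so none is a common cause.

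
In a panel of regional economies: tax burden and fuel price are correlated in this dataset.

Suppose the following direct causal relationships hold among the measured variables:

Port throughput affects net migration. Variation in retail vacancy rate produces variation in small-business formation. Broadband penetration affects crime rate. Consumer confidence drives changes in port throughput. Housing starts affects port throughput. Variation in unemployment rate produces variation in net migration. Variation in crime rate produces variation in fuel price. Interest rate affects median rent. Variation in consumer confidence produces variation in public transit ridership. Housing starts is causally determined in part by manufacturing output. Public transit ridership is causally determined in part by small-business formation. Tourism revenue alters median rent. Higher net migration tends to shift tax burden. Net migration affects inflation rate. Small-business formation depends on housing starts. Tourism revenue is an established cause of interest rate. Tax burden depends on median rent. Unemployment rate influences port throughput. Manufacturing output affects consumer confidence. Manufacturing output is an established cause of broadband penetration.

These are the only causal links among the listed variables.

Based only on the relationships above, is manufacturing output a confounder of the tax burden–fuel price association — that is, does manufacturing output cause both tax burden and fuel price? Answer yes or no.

yes

Manufacturing output has a causal path to tax burden (manufacturing output → consumer confidence → port throughput → net migration → tax burden) and to fuel price (manufacturing output → broadband penetration → crime rate → fuel price), so it is a common cause of both — a confounder.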